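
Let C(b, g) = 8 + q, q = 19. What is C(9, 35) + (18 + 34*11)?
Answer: 419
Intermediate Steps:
C(b, g) = 27 (C(b, g) = 8 + 19 = 27)
C(9, 35) + (18 + 34*11) = 27 + (18 + 34*11) = 27 + (18 + 374) = 27 + 392 = 419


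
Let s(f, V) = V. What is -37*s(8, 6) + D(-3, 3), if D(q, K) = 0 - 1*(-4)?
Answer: -218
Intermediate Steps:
D(q, K) = 4 (D(q, K) = 0 + 4 = 4)
-37*s(8, 6) + D(-3, 3) = -37*6 + 4 = -222 + 4 = -218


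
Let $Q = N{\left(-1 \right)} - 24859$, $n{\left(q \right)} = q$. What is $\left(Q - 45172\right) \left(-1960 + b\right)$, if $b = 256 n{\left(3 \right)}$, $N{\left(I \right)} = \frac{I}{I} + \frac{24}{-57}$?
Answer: $\frac{1586048976}{19} \approx 8.3476 \cdot 10^{7}$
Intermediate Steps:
$N{\left(I \right)} = \frac{11}{19}$ ($N{\left(I \right)} = 1 + 24 \left(- \frac{1}{57}\right) = 1 - \frac{8}{19} = \frac{11}{19}$)
$b = 768$ ($b = 256 \cdot 3 = 768$)
$Q = - \frac{472310}{19}$ ($Q = \frac{11}{19} - 24859 = - \frac{472310}{19} \approx -24858.0$)
$\left(Q - 45172\right) \left(-1960 + b\right) = \left(- \frac{472310}{19} - 45172\right) \left(-1960 + 768\right) = \left(- \frac{1330578}{19}\right) \left(-1192\right) = \frac{1586048976}{19}$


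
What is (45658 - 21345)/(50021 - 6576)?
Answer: 24313/43445 ≈ 0.55963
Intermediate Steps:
(45658 - 21345)/(50021 - 6576) = 24313/43445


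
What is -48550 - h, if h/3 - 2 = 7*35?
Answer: -49291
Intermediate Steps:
h = 741 (h = 6 + 3*(7*35) = 6 + 3*245 = 6 + 735 = 741)
-48550 - h = -48550 - 1*741 = -48550 - 741 = -49291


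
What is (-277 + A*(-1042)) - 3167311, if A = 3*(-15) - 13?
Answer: -3107152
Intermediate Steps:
A = -58 (A = -45 - 13 = -58)
(-277 + A*(-1042)) - 3167311 = (-277 - 58*(-1042)) - 3167311 = (-277 + 60436) - 3167311 = 60159 - 3167311 = -3107152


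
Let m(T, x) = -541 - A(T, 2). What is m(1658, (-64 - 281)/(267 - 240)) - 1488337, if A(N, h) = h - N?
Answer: -1487222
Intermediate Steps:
m(T, x) = -543 + T (m(T, x) = -541 - (2 - T) = -541 + (-2 + T) = -543 + T)
m(1658, (-64 - 281)/(267 - 240)) - 1488337 = (-543 + 1658) - 1488337 = 1115 - 1488337 = -1487222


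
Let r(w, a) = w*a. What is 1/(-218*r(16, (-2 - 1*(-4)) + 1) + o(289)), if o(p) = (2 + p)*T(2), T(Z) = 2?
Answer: -1/9882 ≈ -0.00010119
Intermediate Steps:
o(p) = 4 + 2*p (o(p) = (2 + p)*2 = 4 + 2*p)
r(w, a) = a*w
1/(-218*r(16, (-2 - 1*(-4)) + 1) + o(289)) = 1/(-218*((-2 - 1*(-4)) + 1)*16 + (4 + 2*289)) = 1/(-218*((-2 + 4) + 1)*16 + (4 + 578)) = 1/(-218*(2 + 1)*16 + 582) = 1/(-654*16 + 582) = 1/(-218*48 + 582) = 1/(-10464 + 582) = 1/(-9882) = -1/9882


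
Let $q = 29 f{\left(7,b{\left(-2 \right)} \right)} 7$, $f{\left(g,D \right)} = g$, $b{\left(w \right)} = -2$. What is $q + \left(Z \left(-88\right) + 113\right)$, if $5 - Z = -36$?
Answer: $-2074$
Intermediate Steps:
$Z = 41$ ($Z = 5 - -36 = 5 + 36 = 41$)
$q = 1421$ ($q = 29 \cdot 7 \cdot 7 = 203 \cdot 7 = 1421$)
$q + \left(Z \left(-88\right) + 113\right) = 1421 + \left(41 \left(-88\right) + 113\right) = 1421 + \left(-3608 + 113\right) = 1421 - 3495 = -2074$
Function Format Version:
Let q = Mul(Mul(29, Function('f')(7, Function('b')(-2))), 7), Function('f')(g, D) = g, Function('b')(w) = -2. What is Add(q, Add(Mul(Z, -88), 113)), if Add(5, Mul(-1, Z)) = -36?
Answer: -2074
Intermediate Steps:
Z = 41 (Z = Add(5, Mul(-1, -36)) = Add(5, 36) = 41)
q = 1421 (q = Mul(Mul(29, 7), 7) = Mul(203, 7) = 1421)
Add(q, Add(Mul(Z, -88), 113)) = Add(1421, Add(Mul(41, -88), 113)) = Add(1421, Add(-3608, 113)) = Add(1421, -3495) = -2074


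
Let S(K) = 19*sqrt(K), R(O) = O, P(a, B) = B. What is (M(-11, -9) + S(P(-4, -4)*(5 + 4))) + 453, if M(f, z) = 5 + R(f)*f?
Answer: 579 + 114*I ≈ 579.0 + 114.0*I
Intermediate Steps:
M(f, z) = 5 + f**2 (M(f, z) = 5 + f*f = 5 + f**2)
(M(-11, -9) + S(P(-4, -4)*(5 + 4))) + 453 = ((5 + (-11)**2) + 19*sqrt(-4*(5 + 4))) + 453 = ((5 + 121) + 19*sqrt(-4*9)) + 453 = (126 + 19*sqrt(-36)) + 453 = (126 + 19*(6*I)) + 453 = (126 + 114*I) + 453 = 579 + 114*I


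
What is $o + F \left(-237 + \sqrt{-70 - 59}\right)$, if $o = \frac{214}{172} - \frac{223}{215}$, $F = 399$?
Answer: $- \frac{40662001}{430} + 399 i \sqrt{129} \approx -94563.0 + 4531.8 i$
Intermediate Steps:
$o = \frac{89}{430}$ ($o = 214 \cdot \frac{1}{172} - \frac{223}{215} = \frac{107}{86} - \frac{223}{215} = \frac{89}{430} \approx 0.20698$)
$o + F \left(-237 + \sqrt{-70 - 59}\right) = \frac{89}{430} + 399 \left(-237 + \sqrt{-70 - 59}\right) = \frac{89}{430} + 399 \left(-237 + \sqrt{-129}\right) = \frac{89}{430} + 399 \left(-237 + i \sqrt{129}\right) = \frac{89}{430} - \left(94563 - 399 i \sqrt{129}\right) = - \frac{40662001}{430} + 399 i \sqrt{129}$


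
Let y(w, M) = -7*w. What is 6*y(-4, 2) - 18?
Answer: 150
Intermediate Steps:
6*y(-4, 2) - 18 = 6*(-7*(-4)) - 18 = 6*28 - 18 = 168 - 18 = 150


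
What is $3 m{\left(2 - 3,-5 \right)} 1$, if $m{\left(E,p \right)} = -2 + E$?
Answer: $-9$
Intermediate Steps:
$3 m{\left(2 - 3,-5 \right)} 1 = 3 \left(-2 + \left(2 - 3\right)\right) 1 = 3 \left(-2 - 1\right) 1 = 3 \left(-3\right) 1 = \left(-9\right) 1 = -9$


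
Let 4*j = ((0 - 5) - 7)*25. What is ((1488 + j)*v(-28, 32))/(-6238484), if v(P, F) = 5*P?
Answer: 7065/222803 ≈ 0.031710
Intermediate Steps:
j = -75 (j = (((0 - 5) - 7)*25)/4 = ((-5 - 7)*25)/4 = (-12*25)/4 = (1/4)*(-300) = -75)
((1488 + j)*v(-28, 32))/(-6238484) = ((1488 - 75)*(5*(-28)))/(-6238484) = (1413*(-140))*(-1/6238484) = -197820*(-1/6238484) = 7065/222803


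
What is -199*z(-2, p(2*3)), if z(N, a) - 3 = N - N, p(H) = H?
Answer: -597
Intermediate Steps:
z(N, a) = 3 (z(N, a) = 3 + (N - N) = 3 + 0 = 3)
-199*z(-2, p(2*3)) = -199*3 = -597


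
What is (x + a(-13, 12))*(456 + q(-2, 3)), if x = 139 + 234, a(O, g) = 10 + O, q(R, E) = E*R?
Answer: 166500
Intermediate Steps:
x = 373
(x + a(-13, 12))*(456 + q(-2, 3)) = (373 + (10 - 13))*(456 + 3*(-2)) = (373 - 3)*(456 - 6) = 370*450 = 166500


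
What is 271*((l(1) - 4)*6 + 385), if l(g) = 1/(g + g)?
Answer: 98644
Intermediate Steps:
l(g) = 1/(2*g)
271*((l(1) - 4)*6 + 385) = 271*(((½)/1 - 4)*6 + 385) = 271*(((½)*1 - 4)*6 + 385) = 271*((½ - 4)*6 + 385) = 271*(-7/2*6 + 385) = 271*(-21 + 385) = 271*364 = 98644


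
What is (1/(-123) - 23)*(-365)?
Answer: 1032950/123 ≈ 8398.0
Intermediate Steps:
(1/(-123) - 23)*(-365) = (-1/123 - 23)*(-365) = -2830/123*(-365) = 1032950/123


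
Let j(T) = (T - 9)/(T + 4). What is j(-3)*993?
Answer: -11916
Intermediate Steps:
j(T) = (-9 + T)/(4 + T)
j(-3)*993 = ((-9 - 3)/(4 - 3))*993 = (-12/1)*993 = (1*(-12))*993 = -12*993 = -11916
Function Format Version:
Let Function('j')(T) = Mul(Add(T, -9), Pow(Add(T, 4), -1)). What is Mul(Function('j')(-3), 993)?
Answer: -11916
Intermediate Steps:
Function('j')(T) = Mul(Pow(Add(4, T), -1), Add(-9, T)) (Function('j')(T) = Mul(Add(-9, T), Pow(Add(4, T), -1)) = Mul(Pow(Add(4, T), -1), Add(-9, T)))
Mul(Function('j')(-3), 993) = Mul(Mul(Pow(Add(4, -3), -1), Add(-9, -3)), 993) = Mul(Mul(Pow(1, -1), -12), 993) = Mul(Mul(1, -12), 993) = Mul(-12, 993) = -11916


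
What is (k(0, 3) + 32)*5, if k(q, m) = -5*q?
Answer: 160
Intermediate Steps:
(k(0, 3) + 32)*5 = (-5*0 + 32)*5 = (0 + 32)*5 = 32*5 = 160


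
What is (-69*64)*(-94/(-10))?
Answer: -207552/5 ≈ -41510.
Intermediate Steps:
(-69*64)*(-94/(-10)) = -(-415104)*(-1)/10 = -4416*47/5 = -207552/5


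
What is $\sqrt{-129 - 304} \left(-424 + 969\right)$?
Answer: $545 i \sqrt{433} \approx 11341.0 i$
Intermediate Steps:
$\sqrt{-129 - 304} \left(-424 + 969\right) = \sqrt{-433} \cdot 545 = i \sqrt{433} \cdot 545 = 545 i \sqrt{433}$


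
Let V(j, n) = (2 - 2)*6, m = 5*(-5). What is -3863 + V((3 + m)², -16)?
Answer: -3863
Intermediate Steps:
m = -25
V(j, n) = 0 (V(j, n) = 0*6 = 0)
-3863 + V((3 + m)², -16) = -3863 + 0 = -3863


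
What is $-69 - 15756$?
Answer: $-15825$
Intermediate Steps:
$-69 - 15756 = -15825$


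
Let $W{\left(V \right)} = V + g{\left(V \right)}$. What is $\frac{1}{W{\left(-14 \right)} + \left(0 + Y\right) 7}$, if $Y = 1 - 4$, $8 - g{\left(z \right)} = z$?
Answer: $- \frac{1}{13} \approx -0.076923$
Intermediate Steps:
$g{\left(z \right)} = 8 - z$
$W{\left(V \right)} = 8$ ($W{\left(V \right)} = V - \left(-8 + V\right) = 8$)
$Y = -3$ ($Y = 1 - 4 = -3$)
$\frac{1}{W{\left(-14 \right)} + \left(0 + Y\right) 7} = \frac{1}{8 + \left(0 - 3\right) 7} = \frac{1}{8 - 21} = \frac{1}{-13} = - \frac{1}{13}$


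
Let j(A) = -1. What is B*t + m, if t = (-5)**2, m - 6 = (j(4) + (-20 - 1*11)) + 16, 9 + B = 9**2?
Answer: 1790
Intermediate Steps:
B = 72 (B = -9 + 9**2 = -9 + 81 = 72)
m = -10 (m = 6 + ((-1 + (-20 - 1*11)) + 16) = 6 + ((-1 + (-20 - 11)) + 16) = 6 + ((-1 - 31) + 16) = 6 + (-32 + 16) = 6 - 16 = -10)
t = 25
B*t + m = 72*25 - 10 = 1800 - 10 = 1790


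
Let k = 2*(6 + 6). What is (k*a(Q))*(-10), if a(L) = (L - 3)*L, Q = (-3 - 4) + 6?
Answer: -960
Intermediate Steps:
Q = -1 (Q = -7 + 6 = -1)
a(L) = L*(-3 + L) (a(L) = (-3 + L)*L = L*(-3 + L))
k = 24 (k = 2*12 = 24)
(k*a(Q))*(-10) = (24*(-(-3 - 1)))*(-10) = (24*(-1*(-4)))*(-10) = (24*4)*(-10) = 96*(-10) = -960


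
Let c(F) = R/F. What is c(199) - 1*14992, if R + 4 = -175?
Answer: -2983587/199 ≈ -14993.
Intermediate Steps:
R = -179 (R = -4 - 175 = -179)
c(F) = -179/F
c(199) - 1*14992 = -179/199 - 1*14992 = -179*1/199 - 14992 = -179/199 - 14992 = -2983587/199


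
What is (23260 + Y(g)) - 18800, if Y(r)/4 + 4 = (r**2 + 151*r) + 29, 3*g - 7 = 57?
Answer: 173392/9 ≈ 19266.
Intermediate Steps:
g = 64/3 (g = 7/3 + (1/3)*57 = 7/3 + 19 = 64/3 ≈ 21.333)
Y(r) = 100 + 4*r**2 + 604*r (Y(r) = -16 + 4*((r**2 + 151*r) + 29) = -16 + 4*(29 + r**2 + 151*r) = -16 + (116 + 4*r**2 + 604*r) = 100 + 4*r**2 + 604*r)
(23260 + Y(g)) - 18800 = (23260 + (100 + 4*(64/3)**2 + 604*(64/3))) - 18800 = (23260 + (100 + 4*(4096/9) + 38656/3)) - 18800 = (23260 + (100 + 16384/9 + 38656/3)) - 18800 = (23260 + 133252/9) - 18800 = 342592/9 - 18800 = 173392/9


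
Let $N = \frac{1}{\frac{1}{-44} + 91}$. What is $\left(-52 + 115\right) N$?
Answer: $\frac{2772}{4003} \approx 0.69248$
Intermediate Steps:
$N = \frac{44}{4003}$ ($N = \frac{1}{- \frac{1}{44} + 91} = \frac{1}{\frac{4003}{44}} = \frac{44}{4003} \approx 0.010992$)
$\left(-52 + 115\right) N = \left(-52 + 115\right) \frac{44}{4003} = 63 \cdot \frac{44}{4003} = \frac{2772}{4003}$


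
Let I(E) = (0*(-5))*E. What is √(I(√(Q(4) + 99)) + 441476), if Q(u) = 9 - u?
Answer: 2*√110369 ≈ 664.44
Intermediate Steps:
I(E) = 0 (I(E) = 0*E = 0)
√(I(√(Q(4) + 99)) + 441476) = √(0 + 441476) = √441476 = 2*√110369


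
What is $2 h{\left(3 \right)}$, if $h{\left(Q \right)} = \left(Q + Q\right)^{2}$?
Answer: $72$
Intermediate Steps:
$h{\left(Q \right)} = 4 Q^{2}$ ($h{\left(Q \right)} = \left(2 Q\right)^{2} = 4 Q^{2}$)
$2 h{\left(3 \right)} = 2 \cdot 4 \cdot 3^{2} = 2 \cdot 4 \cdot 9 = 2 \cdot 36 = 72$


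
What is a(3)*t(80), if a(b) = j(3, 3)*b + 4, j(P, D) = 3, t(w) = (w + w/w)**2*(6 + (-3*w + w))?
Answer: -13135122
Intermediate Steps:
t(w) = (1 + w)**2*(6 - 2*w) (t(w) = (w + 1)**2*(6 - 2*w) = (1 + w)**2*(6 - 2*w))
a(b) = 4 + 3*b (a(b) = 3*b + 4 = 4 + 3*b)
a(3)*t(80) = (4 + 3*3)*(2*(1 + 80)**2*(3 - 1*80)) = (4 + 9)*(2*81**2*(3 - 80)) = 13*(2*6561*(-77)) = 13*(-1010394) = -13135122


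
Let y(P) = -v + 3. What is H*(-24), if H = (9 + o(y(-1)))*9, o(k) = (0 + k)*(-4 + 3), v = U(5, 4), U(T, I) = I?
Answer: -2160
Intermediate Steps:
v = 4
y(P) = -1 (y(P) = -1*4 + 3 = -4 + 3 = -1)
o(k) = -k (o(k) = k*(-1) = -k)
H = 90 (H = (9 - 1*(-1))*9 = (9 + 1)*9 = 10*9 = 90)
H*(-24) = 90*(-24) = -2160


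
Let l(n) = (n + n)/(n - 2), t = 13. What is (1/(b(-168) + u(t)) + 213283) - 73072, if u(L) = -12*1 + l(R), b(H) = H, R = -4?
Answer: 75153093/536 ≈ 1.4021e+5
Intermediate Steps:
l(n) = 2*n/(-2 + n) (l(n) = (2*n)/(-2 + n) = 2*n/(-2 + n))
u(L) = -32/3 (u(L) = -12*1 + 2*(-4)/(-2 - 4) = -12 + 2*(-4)/(-6) = -12 + 2*(-4)*(-⅙) = -12 + 4/3 = -32/3)
(1/(b(-168) + u(t)) + 213283) - 73072 = (1/(-168 - 32/3) + 213283) - 73072 = (1/(-536/3) + 213283) - 73072 = (-3/536 + 213283) - 73072 = 114319685/536 - 73072 = 75153093/536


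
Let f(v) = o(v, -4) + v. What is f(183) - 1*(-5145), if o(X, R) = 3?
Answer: 5331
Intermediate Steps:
f(v) = 3 + v
f(183) - 1*(-5145) = (3 + 183) - 1*(-5145) = 186 + 5145 = 5331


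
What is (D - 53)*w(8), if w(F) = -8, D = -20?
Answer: 584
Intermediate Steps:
(D - 53)*w(8) = (-20 - 53)*(-8) = -73*(-8) = 584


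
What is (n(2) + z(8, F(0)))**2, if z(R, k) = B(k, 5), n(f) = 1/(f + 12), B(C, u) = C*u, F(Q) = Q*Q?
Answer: 1/196 ≈ 0.0051020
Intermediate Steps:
F(Q) = Q**2
n(f) = 1/(12 + f)
z(R, k) = 5*k (z(R, k) = k*5 = 5*k)
(n(2) + z(8, F(0)))**2 = (1/(12 + 2) + 5*0**2)**2 = (1/14 + 5*0)**2 = (1/14 + 0)**2 = (1/14)**2 = 1/196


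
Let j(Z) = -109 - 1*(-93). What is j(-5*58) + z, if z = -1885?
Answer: -1901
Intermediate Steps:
j(Z) = -16 (j(Z) = -109 + 93 = -16)
j(-5*58) + z = -16 - 1885 = -1901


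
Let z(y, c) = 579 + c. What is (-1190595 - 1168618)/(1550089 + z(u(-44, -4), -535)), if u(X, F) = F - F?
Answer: -2359213/1550133 ≈ -1.5219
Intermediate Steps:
u(X, F) = 0
(-1190595 - 1168618)/(1550089 + z(u(-44, -4), -535)) = (-1190595 - 1168618)/(1550089 + (579 - 535)) = -2359213/(1550089 + 44) = -2359213/1550133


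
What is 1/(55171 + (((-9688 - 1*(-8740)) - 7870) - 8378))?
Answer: 1/37975 ≈ 2.6333e-5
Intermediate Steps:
1/(55171 + (((-9688 - 1*(-8740)) - 7870) - 8378)) = 1/(55171 + (((-9688 + 8740) - 7870) - 8378)) = 1/(55171 + ((-948 - 7870) - 8378)) = 1/(55171 + (-8818 - 8378)) = 1/(55171 - 17196) = 1/37975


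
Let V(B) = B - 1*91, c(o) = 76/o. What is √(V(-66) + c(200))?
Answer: I*√15662/10 ≈ 12.515*I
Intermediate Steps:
V(B) = -91 + B (V(B) = B - 91 = -91 + B)
√(V(-66) + c(200)) = √((-91 - 66) + 76/200) = √(-157 + 76*(1/200)) = √(-157 + 19/50) = √(-7831/50) = I*√15662/10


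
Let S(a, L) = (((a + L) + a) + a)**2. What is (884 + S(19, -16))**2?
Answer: 6579225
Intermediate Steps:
S(a, L) = (L + 3*a)**2 (S(a, L) = (((L + a) + a) + a)**2 = ((L + 2*a) + a)**2 = (L + 3*a)**2)
(884 + S(19, -16))**2 = (884 + (-16 + 3*19)**2)**2 = (884 + (-16 + 57)**2)**2 = (884 + 41**2)**2 = (884 + 1681)**2 = 2565**2 = 6579225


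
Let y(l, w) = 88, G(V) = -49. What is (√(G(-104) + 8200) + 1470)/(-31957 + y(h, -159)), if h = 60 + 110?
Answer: -490/10623 - √8151/31869 ≈ -0.048959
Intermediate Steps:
h = 170
(√(G(-104) + 8200) + 1470)/(-31957 + y(h, -159)) = (√(-49 + 8200) + 1470)/(-31957 + 88) = (√8151 + 1470)/(-31869) = (1470 + √8151)*(-1/31869) = -490/10623 - √8151/31869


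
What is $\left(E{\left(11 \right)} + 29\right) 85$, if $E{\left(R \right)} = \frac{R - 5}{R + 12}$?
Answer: $\frac{57205}{23} \approx 2487.2$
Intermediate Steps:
$E{\left(R \right)} = \frac{-5 + R}{12 + R}$
$\left(E{\left(11 \right)} + 29\right) 85 = \left(\frac{-5 + 11}{12 + 11} + 29\right) 85 = \left(\frac{1}{23} \cdot 6 + 29\right) 85 = \left(\frac{6}{23} + 29\right) 85 = \frac{673}{23} \cdot 85 = \frac{57205}{23}$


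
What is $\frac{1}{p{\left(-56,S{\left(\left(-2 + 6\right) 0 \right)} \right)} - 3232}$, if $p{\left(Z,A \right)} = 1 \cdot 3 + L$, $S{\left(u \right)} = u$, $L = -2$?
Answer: $- \frac{1}{3231} \approx -0.0003095$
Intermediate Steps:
$p{\left(Z,A \right)} = 1$ ($p{\left(Z,A \right)} = 1 \cdot 3 - 2 = 3 - 2 = 1$)
$\frac{1}{p{\left(-56,S{\left(\left(-2 + 6\right) 0 \right)} \right)} - 3232} = \frac{1}{1 - 3232} = \frac{1}{-3231} = - \frac{1}{3231}$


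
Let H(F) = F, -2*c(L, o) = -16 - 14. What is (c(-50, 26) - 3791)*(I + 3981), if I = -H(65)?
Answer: -14786816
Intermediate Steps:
c(L, o) = 15 (c(L, o) = -(-16 - 14)/2 = -½*(-30) = 15)
I = -65 (I = -1*65 = -65)
(c(-50, 26) - 3791)*(I + 3981) = (15 - 3791)*(-65 + 3981) = -3776*3916 = -14786816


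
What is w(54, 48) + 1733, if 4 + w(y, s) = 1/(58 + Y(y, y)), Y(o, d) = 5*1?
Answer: 108928/63 ≈ 1729.0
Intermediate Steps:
Y(o, d) = 5
w(y, s) = -251/63 (w(y, s) = -4 + 1/(58 + 5) = -4 + 1/63 = -251/63)
w(54, 48) + 1733 = -251/63 + 1733 = 108928/63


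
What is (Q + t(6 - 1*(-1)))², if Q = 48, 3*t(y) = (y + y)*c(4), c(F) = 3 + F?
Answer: 58564/9 ≈ 6507.1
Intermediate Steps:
t(y) = 14*y/3 (t(y) = ((y + y)*(3 + 4))/3 = ((2*y)*7)/3 = (14*y)/3 = 14*y/3)
(Q + t(6 - 1*(-1)))² = (48 + 14*(6 - 1*(-1))/3)² = (48 + 14*(6 + 1)/3)² = (48 + (14/3)*7)² = (48 + 98/3)² = (242/3)² = 58564/9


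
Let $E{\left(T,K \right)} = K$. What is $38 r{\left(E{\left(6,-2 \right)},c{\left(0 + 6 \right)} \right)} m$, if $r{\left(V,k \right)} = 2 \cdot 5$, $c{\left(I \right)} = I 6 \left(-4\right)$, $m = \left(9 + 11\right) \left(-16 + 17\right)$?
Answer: $7600$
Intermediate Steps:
$m = 20$ ($m = 20 \cdot 1 = 20$)
$c{\left(I \right)} = - 24 I$ ($c{\left(I \right)} = 6 I \left(-4\right) = - 24 I$)
$r{\left(V,k \right)} = 10$
$38 r{\left(E{\left(6,-2 \right)},c{\left(0 + 6 \right)} \right)} m = 38 \cdot 10 \cdot 20 = 380 \cdot 20 = 7600$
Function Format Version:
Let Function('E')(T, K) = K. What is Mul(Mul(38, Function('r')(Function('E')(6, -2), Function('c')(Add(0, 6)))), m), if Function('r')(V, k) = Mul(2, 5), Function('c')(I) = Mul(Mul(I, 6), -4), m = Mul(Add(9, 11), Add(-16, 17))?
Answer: 7600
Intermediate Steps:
m = 20 (m = Mul(20, 1) = 20)
Function('c')(I) = Mul(-24, I) (Function('c')(I) = Mul(Mul(6, I), -4) = Mul(-24, I))
Function('r')(V, k) = 10
Mul(Mul(38, Function('r')(Function('E')(6, -2), Function('c')(Add(0, 6)))), m) = Mul(Mul(38, 10), 20) = Mul(380, 20) = 7600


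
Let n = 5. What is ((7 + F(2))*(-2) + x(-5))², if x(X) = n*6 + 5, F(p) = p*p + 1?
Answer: 121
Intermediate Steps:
F(p) = 1 + p² (F(p) = p² + 1 = 1 + p²)
x(X) = 35 (x(X) = 5*6 + 5 = 30 + 5 = 35)
((7 + F(2))*(-2) + x(-5))² = ((7 + (1 + 2²))*(-2) + 35)² = ((7 + (1 + 4))*(-2) + 35)² = ((7 + 5)*(-2) + 35)² = (12*(-2) + 35)² = (-24 + 35)² = 11² = 121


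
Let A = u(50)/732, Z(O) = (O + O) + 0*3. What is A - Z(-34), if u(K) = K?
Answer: 24913/366 ≈ 68.068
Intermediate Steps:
Z(O) = 2*O (Z(O) = 2*O + 0 = 2*O)
A = 25/366 (A = 50/732 = 50*(1/732) = 25/366 ≈ 0.068306)
A - Z(-34) = 25/366 - 2*(-34) = 25/366 - 1*(-68) = 25/366 + 68 = 24913/366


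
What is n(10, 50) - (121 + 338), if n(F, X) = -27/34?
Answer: -15633/34 ≈ -459.79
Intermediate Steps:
n(F, X) = -27/34 (n(F, X) = -27*1/34 = -27/34)
n(10, 50) - (121 + 338) = -27/34 - (121 + 338) = -27/34 - 1*459 = -27/34 - 459 = -15633/34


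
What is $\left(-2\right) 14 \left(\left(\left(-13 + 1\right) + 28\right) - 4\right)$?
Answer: $-336$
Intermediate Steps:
$\left(-2\right) 14 \left(\left(\left(-13 + 1\right) + 28\right) - 4\right) = - 28 \left(\left(-12 + 28\right) - 4\right) = - 28 \left(16 - 4\right) = \left(-28\right) 12 = -336$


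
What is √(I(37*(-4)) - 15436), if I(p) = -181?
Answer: I*√15617 ≈ 124.97*I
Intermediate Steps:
√(I(37*(-4)) - 15436) = √(-181 - 15436) = √(-15617) = I*√15617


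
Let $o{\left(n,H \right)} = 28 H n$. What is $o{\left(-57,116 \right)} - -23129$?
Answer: $-162007$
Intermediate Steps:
$o{\left(n,H \right)} = 28 H n$
$o{\left(-57,116 \right)} - -23129 = 28 \cdot 116 \left(-57\right) - -23129 = -185136 + 23129 = -162007$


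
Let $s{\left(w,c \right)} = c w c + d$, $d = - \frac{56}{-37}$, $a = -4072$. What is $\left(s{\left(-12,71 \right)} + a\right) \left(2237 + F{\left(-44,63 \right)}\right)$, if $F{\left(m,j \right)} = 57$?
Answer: $-148106344$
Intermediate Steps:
$d = \frac{56}{37}$ ($d = \left(-56\right) \left(- \frac{1}{37}\right) = \frac{56}{37} \approx 1.5135$)
$s{\left(w,c \right)} = \frac{56}{37} + w c^{2}$ ($s{\left(w,c \right)} = c w c + \frac{56}{37} = w c^{2} + \frac{56}{37} = \frac{56}{37} + w c^{2}$)
$\left(s{\left(-12,71 \right)} + a\right) \left(2237 + F{\left(-44,63 \right)}\right) = \left(\left(\frac{56}{37} - 12 \cdot 71^{2}\right) - 4072\right) \left(2237 + 57\right) = \left(\left(\frac{56}{37} - 60492\right) - 4072\right) 2294 = \left(- \frac{2238148}{37} - 4072\right) 2294 = \left(- \frac{2388812}{37}\right) 2294 = -148106344$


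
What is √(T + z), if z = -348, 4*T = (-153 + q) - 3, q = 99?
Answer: 3*I*√161/2 ≈ 19.033*I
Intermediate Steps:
T = -57/4 (T = ((-153 + 99) - 3)/4 = (-54 - 3)/4 = (¼)*(-57) = -57/4 ≈ -14.250)
√(T + z) = √(-57/4 - 348) = √(-1449/4) = 3*I*√161/2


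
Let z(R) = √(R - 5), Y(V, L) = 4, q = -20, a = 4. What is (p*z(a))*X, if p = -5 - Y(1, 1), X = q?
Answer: 180*I ≈ 180.0*I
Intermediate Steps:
z(R) = √(-5 + R)
X = -20
p = -9 (p = -5 - 1*4 = -5 - 4 = -9)
(p*z(a))*X = -9*√(-5 + 4)*(-20) = -9*I*(-20) = 180*I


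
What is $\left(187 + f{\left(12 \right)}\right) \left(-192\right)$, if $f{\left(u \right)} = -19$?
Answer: $-32256$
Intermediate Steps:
$\left(187 + f{\left(12 \right)}\right) \left(-192\right) = \left(187 - 19\right) \left(-192\right) = 168 \left(-192\right) = -32256$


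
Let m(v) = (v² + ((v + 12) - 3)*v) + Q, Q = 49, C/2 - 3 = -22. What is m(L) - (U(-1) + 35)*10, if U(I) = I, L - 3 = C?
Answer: 1844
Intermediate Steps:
C = -38 (C = 6 + 2*(-22) = 6 - 44 = -38)
L = -35 (L = 3 - 38 = -35)
m(v) = 49 + v² + v*(9 + v) (m(v) = (v² + ((v + 12) - 3)*v) + 49 = (v² + ((12 + v) - 3)*v) + 49 = (v² + (9 + v)*v) + 49 = (v² + v*(9 + v)) + 49 = 49 + v² + v*(9 + v))
m(L) - (U(-1) + 35)*10 = (49 + 2*(-35)² + 9*(-35)) - (-1 + 35)*10 = (49 + 2*1225 - 315) - 34*10 = (49 + 2450 - 315) - 1*340 = 2184 - 340 = 1844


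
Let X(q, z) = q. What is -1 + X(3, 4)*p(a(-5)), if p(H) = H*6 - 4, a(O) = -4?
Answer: -85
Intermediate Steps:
p(H) = -4 + 6*H (p(H) = 6*H - 4 = -4 + 6*H)
-1 + X(3, 4)*p(a(-5)) = -1 + 3*(-4 + 6*(-4)) = -1 + 3*(-4 - 24) = -1 + 3*(-28) = -1 - 84 = -85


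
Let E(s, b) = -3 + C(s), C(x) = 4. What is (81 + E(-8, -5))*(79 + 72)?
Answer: 12382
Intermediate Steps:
E(s, b) = 1 (E(s, b) = -3 + 4 = 1)
(81 + E(-8, -5))*(79 + 72) = (81 + 1)*(79 + 72) = 82*151 = 12382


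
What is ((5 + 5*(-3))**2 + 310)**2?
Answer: 168100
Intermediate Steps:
((5 + 5*(-3))**2 + 310)**2 = ((5 - 15)**2 + 310)**2 = ((-10)**2 + 310)**2 = (100 + 310)**2 = 410**2 = 168100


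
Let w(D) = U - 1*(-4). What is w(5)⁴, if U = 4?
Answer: 4096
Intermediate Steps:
w(D) = 8 (w(D) = 4 - 1*(-4) = 4 + 4 = 8)
w(5)⁴ = 8⁴ = 4096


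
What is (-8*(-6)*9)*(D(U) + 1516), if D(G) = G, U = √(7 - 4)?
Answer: 654912 + 432*√3 ≈ 6.5566e+5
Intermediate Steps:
U = √3 ≈ 1.7320
(-8*(-6)*9)*(D(U) + 1516) = (-8*(-6)*9)*(√3 + 1516) = (48*9)*(1516 + √3) = 432*(1516 + √3) = 654912 + 432*√3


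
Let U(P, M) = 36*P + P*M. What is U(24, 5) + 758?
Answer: 1742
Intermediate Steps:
U(P, M) = 36*P + M*P
U(24, 5) + 758 = 24*(36 + 5) + 758 = 24*41 + 758 = 984 + 758 = 1742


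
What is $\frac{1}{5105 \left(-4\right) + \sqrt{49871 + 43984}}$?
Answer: $- \frac{4084}{83376509} - \frac{\sqrt{93855}}{416882545} \approx -4.9717 \cdot 10^{-5}$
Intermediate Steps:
$\frac{1}{5105 \left(-4\right) + \sqrt{49871 + 43984}} = \frac{1}{-20420 + \sqrt{93855}}$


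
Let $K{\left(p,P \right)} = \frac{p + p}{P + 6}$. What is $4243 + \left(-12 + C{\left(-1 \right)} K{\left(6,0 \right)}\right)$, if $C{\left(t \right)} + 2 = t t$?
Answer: $4229$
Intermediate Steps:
$K{\left(p,P \right)} = \frac{2 p}{6 + P}$
$C{\left(t \right)} = -2 + t^{2}$ ($C{\left(t \right)} = -2 + t t = -2 + t^{2}$)
$4243 + \left(-12 + C{\left(-1 \right)} K{\left(6,0 \right)}\right) = 4243 - \left(12 - \left(-2 + \left(-1\right)^{2}\right) 2 \cdot 6 \frac{1}{6 + 0}\right) = 4243 - \left(12 - \left(-2 + 1\right) 2 \cdot 6 \cdot \frac{1}{6}\right) = 4243 - \left(12 + 2 \cdot 6 \cdot \frac{1}{6}\right) = 4243 - 14 = 4229$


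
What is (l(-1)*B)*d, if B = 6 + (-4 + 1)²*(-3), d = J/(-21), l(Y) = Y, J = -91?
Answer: 91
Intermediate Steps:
d = 13/3 (d = -91/(-21) = -91*(-1/21) = 13/3 ≈ 4.3333)
B = -21 (B = 6 + (-3)²*(-3) = 6 + 9*(-3) = 6 - 27 = -21)
(l(-1)*B)*d = -1*(-21)*(13/3) = 21*(13/3) = 91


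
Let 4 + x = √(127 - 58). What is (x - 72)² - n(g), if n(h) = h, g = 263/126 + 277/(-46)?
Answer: 8475106/1449 - 152*√69 ≈ 4586.3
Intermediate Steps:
g = -5701/1449 (g = 263*(1/126) + 277*(-1/46) = 263/126 - 277/46 = -5701/1449 ≈ -3.9344)
x = -4 + √69 (x = -4 + √(127 - 58) = -4 + √69 ≈ 4.3066)
(x - 72)² - n(g) = ((-4 + √69) - 72)² - 1*(-5701/1449) = (-76 + √69)² + 5701/1449 = 5701/1449 + (-76 + √69)²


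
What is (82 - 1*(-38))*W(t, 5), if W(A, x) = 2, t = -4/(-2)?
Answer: 240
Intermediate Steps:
t = 2 (t = -4*(-1/2) = 2)
(82 - 1*(-38))*W(t, 5) = (82 - 1*(-38))*2 = (82 + 38)*2 = 120*2 = 240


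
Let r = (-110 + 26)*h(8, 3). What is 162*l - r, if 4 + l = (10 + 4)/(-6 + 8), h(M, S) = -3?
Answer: 234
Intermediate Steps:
l = 3 (l = -4 + (10 + 4)/(-6 + 8) = -4 + 14/2 = -4 + 14*(½) = -4 + 7 = 3)
r = 252 (r = (-110 + 26)*(-3) = -84*(-3) = 252)
162*l - r = 162*3 - 1*252 = 486 - 252 = 234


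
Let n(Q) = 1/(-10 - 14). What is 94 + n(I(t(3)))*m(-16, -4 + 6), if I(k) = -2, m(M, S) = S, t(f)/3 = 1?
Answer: 1127/12 ≈ 93.917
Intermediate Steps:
t(f) = 3 (t(f) = 3*1 = 3)
n(Q) = -1/24 (n(Q) = 1/(-24) = -1/24)
94 + n(I(t(3)))*m(-16, -4 + 6) = 94 - (-4 + 6)/24 = 94 - 1/24*2 = 94 - 1/12 = 1127/12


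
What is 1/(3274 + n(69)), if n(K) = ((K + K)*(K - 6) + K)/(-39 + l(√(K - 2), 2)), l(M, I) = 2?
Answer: 37/112375 ≈ 0.00032925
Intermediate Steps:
n(K) = -K/37 - 2*K*(-6 + K)/37 (n(K) = ((K + K)*(K - 6) + K)/(-39 + 2) = ((2*K)*(-6 + K) + K)/(-37) = (2*K*(-6 + K) + K)*(-1/37) = (K + 2*K*(-6 + K))*(-1/37) = -K/37 - 2*K*(-6 + K)/37)
1/(3274 + n(69)) = 1/(3274 + (1/37)*69*(11 - 2*69)) = 1/(3274 + (1/37)*69*(11 - 138)) = 1/(3274 + (1/37)*69*(-127)) = 1/(3274 - 8763/37) = 1/(112375/37) = 37/112375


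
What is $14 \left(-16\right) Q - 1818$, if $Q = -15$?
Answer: $1542$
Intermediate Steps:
$14 \left(-16\right) Q - 1818 = 14 \left(-16\right) \left(-15\right) - 1818 = \left(-224\right) \left(-15\right) - 1818 = 3360 - 1818 = 1542$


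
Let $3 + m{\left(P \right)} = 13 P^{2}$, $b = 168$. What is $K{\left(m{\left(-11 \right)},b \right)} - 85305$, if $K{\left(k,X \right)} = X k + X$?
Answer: $178623$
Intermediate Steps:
$m{\left(P \right)} = -3 + 13 P^{2}$
$K{\left(k,X \right)} = X + X k$
$K{\left(m{\left(-11 \right)},b \right)} - 85305 = 168 \left(1 - \left(3 - 13 \left(-11\right)^{2}\right)\right) - 85305 = 168 \left(1 + \left(-3 + 13 \cdot 121\right)\right) - 85305 = 168 \left(1 + \left(-3 + 1573\right)\right) - 85305 = 168 \left(1 + 1570\right) - 85305 = 168 \cdot 1571 - 85305 = 263928 - 85305 = 178623$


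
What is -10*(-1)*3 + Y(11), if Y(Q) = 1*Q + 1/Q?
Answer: 452/11 ≈ 41.091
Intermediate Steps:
Y(Q) = Q + 1/Q
-10*(-1)*3 + Y(11) = -10*(-1)*3 + (11 + 1/11) = 10*3 + (11 + 1/11) = 30 + 122/11 = 452/11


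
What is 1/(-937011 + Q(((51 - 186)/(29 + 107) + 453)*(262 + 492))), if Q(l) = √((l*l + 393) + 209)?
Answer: -4332738864/3522728469458815 - 68*√537095506236689/3522728469458815 ≈ -1.6773e-6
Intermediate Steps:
Q(l) = √(602 + l²) (Q(l) = √((l² + 393) + 209) = √((393 + l²) + 209) = √(602 + l²))
1/(-937011 + Q(((51 - 186)/(29 + 107) + 453)*(262 + 492))) = 1/(-937011 + √(602 + (((51 - 186)/(29 + 107) + 453)*(262 + 492))²)) = 1/(-937011 + √(602 + ((-135/136 + 453)*754)²)) = 1/(-937011 + √(602 + ((61473/136)*754)²)) = 1/(-937011 + √(602 + (23175321/68)²)) = 1/(-937011 + √(602 + 537095503453041/4624)) = 1/(-937011 + √(537095506236689/4624)) = 1/(-937011 + √537095506236689/68)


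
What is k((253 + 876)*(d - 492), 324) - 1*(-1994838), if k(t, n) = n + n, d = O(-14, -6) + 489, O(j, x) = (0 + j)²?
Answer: 1995486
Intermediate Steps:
O(j, x) = j²
d = 685 (d = (-14)² + 489 = 196 + 489 = 685)
k(t, n) = 2*n
k((253 + 876)*(d - 492), 324) - 1*(-1994838) = 2*324 - 1*(-1994838) = 648 + 1994838 = 1995486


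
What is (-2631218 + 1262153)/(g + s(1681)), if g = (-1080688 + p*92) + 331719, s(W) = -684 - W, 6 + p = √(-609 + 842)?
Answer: 514690403295/282665292442 + 31488495*√233/141332646221 ≈ 1.8242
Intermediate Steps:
p = -6 + √233 (p = -6 + √(-609 + 842) = -6 + √233 ≈ 9.2643)
g = -749521 + 92*√233 (g = (-1080688 + (-6 + √233)*92) + 331719 = (-1080688 + (-552 + 92*√233)) + 331719 = (-1081240 + 92*√233) + 331719 = -749521 + 92*√233 ≈ -7.4812e+5)
(-2631218 + 1262153)/(g + s(1681)) = (-2631218 + 1262153)/((-749521 + 92*√233) + (-684 - 1*1681)) = -1369065/((-749521 + 92*√233) + (-684 - 1681)) = -1369065/((-749521 + 92*√233) - 2365) = -1369065/(-751886 + 92*√233)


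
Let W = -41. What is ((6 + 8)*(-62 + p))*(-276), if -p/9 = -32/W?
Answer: 10935120/41 ≈ 2.6671e+5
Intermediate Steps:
p = -288/41 (p = -(-288)/(-41) = -(-288)*(-1)/41 = -9*32/41 = -288/41 ≈ -7.0244)
((6 + 8)*(-62 + p))*(-276) = ((6 + 8)*(-62 - 288/41))*(-276) = (14*(-2830/41))*(-276) = -39620/41*(-276) = 10935120/41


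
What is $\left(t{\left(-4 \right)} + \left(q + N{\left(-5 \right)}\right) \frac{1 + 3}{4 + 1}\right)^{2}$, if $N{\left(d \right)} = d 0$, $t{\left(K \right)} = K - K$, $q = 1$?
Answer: $\frac{16}{25} \approx 0.64$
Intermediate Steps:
$t{\left(K \right)} = 0$
$N{\left(d \right)} = 0$
$\left(t{\left(-4 \right)} + \left(q + N{\left(-5 \right)}\right) \frac{1 + 3}{4 + 1}\right)^{2} = \left(0 + \left(1 + 0\right) \frac{1 + 3}{4 + 1}\right)^{2} = \left(0 + 1 \cdot \frac{4}{5}\right)^{2} = \left(0 + \frac{4}{5}\right)^{2} = \left(\frac{4}{5}\right)^{2} = \frac{16}{25}$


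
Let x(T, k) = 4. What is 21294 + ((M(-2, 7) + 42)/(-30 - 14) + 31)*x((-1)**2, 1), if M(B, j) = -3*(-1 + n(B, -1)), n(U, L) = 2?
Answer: 235559/11 ≈ 21414.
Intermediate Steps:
M(B, j) = -3 (M(B, j) = -3*(-1 + 2) = -3*1 = -3)
21294 + ((M(-2, 7) + 42)/(-30 - 14) + 31)*x((-1)**2, 1) = 21294 + ((-3 + 42)/(-30 - 14) + 31)*4 = 21294 + (39/(-44) + 31)*4 = 21294 + (39*(-1/44) + 31)*4 = 21294 + (-39/44 + 31)*4 = 21294 + (1325/44)*4 = 21294 + 1325/11 = 235559/11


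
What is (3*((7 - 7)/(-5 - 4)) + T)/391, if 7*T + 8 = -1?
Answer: -9/2737 ≈ -0.0032883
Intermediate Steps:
T = -9/7 (T = -8/7 + (⅐)*(-1) = -8/7 - ⅐ = -9/7 ≈ -1.2857)
(3*((7 - 7)/(-5 - 4)) + T)/391 = (3*((7 - 7)/(-5 - 4)) - 9/7)/391 = (3*(0/(-9)) - 9/7)*(1/391) = (3*(0*(-⅑)) - 9/7)*(1/391) = (3*0 - 9/7)*(1/391) = (0 - 9/7)*(1/391) = -9/7*1/391 = -9/2737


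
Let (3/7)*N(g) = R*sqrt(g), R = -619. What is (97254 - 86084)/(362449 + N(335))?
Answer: 18218498985/588016955297 + 72599415*sqrt(335)/588016955297 ≈ 0.033243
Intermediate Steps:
N(g) = -4333*sqrt(g)/3 (N(g) = 7*(-619*sqrt(g))/3 = -4333*sqrt(g)/3)
(97254 - 86084)/(362449 + N(335)) = (97254 - 86084)/(362449 - 4333*sqrt(335)/3) = 11170/(362449 - 4333*sqrt(335)/3)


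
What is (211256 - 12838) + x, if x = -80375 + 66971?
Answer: 185014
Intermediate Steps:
x = -13404
(211256 - 12838) + x = (211256 - 12838) - 13404 = 198418 - 13404 = 185014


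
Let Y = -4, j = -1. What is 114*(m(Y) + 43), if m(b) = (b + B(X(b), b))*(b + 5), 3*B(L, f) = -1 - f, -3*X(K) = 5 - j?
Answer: 4560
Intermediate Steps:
X(K) = -2 (X(K) = -(5 - 1*(-1))/3 = -(5 + 1)/3 = -1/3*6 = -2)
B(L, f) = -1/3 - f/3 (B(L, f) = (-1 - f)/3 = -1/3 - f/3)
m(b) = (5 + b)*(-1/3 + 2*b/3) (m(b) = (b + (-1/3 - b/3))*(b + 5) = (-1/3 + 2*b/3)*(5 + b) = (5 + b)*(-1/3 + 2*b/3))
114*(m(Y) + 43) = 114*((-5/3 + 3*(-4) + (2/3)*(-4)**2) + 43) = 114*((-5/3 - 12 + (2/3)*16) + 43) = 114*((-5/3 - 12 + 32/3) + 43) = 114*(-3 + 43) = 114*40 = 4560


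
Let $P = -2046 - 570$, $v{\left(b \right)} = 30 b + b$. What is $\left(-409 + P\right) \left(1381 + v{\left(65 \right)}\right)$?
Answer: $-10272900$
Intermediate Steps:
$v{\left(b \right)} = 31 b$
$P = -2616$ ($P = -2046 - 570 = -2616$)
$\left(-409 + P\right) \left(1381 + v{\left(65 \right)}\right) = \left(-409 - 2616\right) \left(1381 + 31 \cdot 65\right) = - 3025 \left(1381 + 2015\right) = \left(-3025\right) 3396 = -10272900$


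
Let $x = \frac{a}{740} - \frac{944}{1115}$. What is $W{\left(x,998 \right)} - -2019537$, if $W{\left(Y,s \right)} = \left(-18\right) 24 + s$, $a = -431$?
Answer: $2020103$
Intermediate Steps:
$x = - \frac{47165}{33004}$ ($x = - \frac{431}{740} - \frac{944}{1115} = - \frac{47165}{33004} \approx -1.4291$)
$W{\left(Y,s \right)} = -432 + s$
$W{\left(x,998 \right)} - -2019537 = \left(-432 + 998\right) - -2019537 = 566 + 2019537 = 2020103$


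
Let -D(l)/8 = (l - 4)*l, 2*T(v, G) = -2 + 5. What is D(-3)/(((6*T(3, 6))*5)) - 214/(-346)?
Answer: -8083/2595 ≈ -3.1148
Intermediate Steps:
T(v, G) = 3/2 (T(v, G) = (-2 + 5)/2 = (½)*3 = 3/2)
D(l) = -8*l*(-4 + l) (D(l) = -8*(l - 4)*l = -8*(-4 + l)*l = -8*l*(-4 + l))
D(-3)/(((6*T(3, 6))*5)) - 214/(-346) = (8*(-3)*(4 - 1*(-3)))/(((6*(3/2))*5)) - 214/(-346) = (8*(-3)*(4 + 3))/((9*5)) - 214*(-1/346) = (8*(-3)*7)/45 + 107/173 = -168*1/45 + 107/173 = -56/15 + 107/173 = -8083/2595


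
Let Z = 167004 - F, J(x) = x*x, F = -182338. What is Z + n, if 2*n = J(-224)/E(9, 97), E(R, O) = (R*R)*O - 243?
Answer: 1329957538/3807 ≈ 3.4935e+5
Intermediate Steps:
J(x) = x**2
Z = 349342 (Z = 167004 - 1*(-182338) = 167004 + 182338 = 349342)
E(R, O) = -243 + O*R**2 (E(R, O) = R**2*O - 243 = O*R**2 - 243 = -243 + O*R**2)
n = 12544/3807 (n = ((-224)**2/(-243 + 97*9**2))/2 = (50176/(-243 + 97*81))/2 = (50176/(-243 + 7857))/2 = (50176/7614)/2 = (50176*(1/7614))/2 = (1/2)*(25088/3807) = 12544/3807 ≈ 3.2950)
Z + n = 349342 + 12544/3807 = 1329957538/3807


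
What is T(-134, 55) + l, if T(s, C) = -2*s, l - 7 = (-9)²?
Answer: 356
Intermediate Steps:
l = 88 (l = 7 + (-9)² = 7 + 81 = 88)
T(-134, 55) + l = -2*(-134) + 88 = 268 + 88 = 356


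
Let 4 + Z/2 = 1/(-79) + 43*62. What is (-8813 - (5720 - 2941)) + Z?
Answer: -495174/79 ≈ -6268.0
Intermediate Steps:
Z = 420594/79 (Z = -8 + 2*(1/(-79) + 43*62) = -8 + 2*(-1/79 + 2666) = -8 + 2*(210613/79) = -8 + 421226/79 = 420594/79 ≈ 5324.0)
(-8813 - (5720 - 2941)) + Z = (-8813 - (5720 - 2941)) + 420594/79 = (-8813 - 1*2779) + 420594/79 = (-8813 - 2779) + 420594/79 = -11592 + 420594/79 = -495174/79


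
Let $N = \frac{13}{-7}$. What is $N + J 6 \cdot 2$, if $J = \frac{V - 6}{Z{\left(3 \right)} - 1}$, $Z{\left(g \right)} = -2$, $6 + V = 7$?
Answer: $\frac{127}{7} \approx 18.143$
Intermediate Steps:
$V = 1$ ($V = -6 + 7 = 1$)
$N = - \frac{13}{7}$ ($N = 13 \left(- \frac{1}{7}\right) = - \frac{13}{7} \approx -1.8571$)
$J = \frac{5}{3}$ ($J = \frac{1 - 6}{-2 - 1} = - \frac{5}{-3} = \left(-5\right) \left(- \frac{1}{3}\right) = \frac{5}{3} \approx 1.6667$)
$N + J 6 \cdot 2 = - \frac{13}{7} + \frac{5 \cdot 6 \cdot 2}{3} = - \frac{13}{7} + \frac{5}{3} \cdot 12 = - \frac{13}{7} + 20 = \frac{127}{7}$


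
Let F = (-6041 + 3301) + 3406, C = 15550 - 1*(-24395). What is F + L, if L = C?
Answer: 40611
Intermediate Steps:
C = 39945 (C = 15550 + 24395 = 39945)
L = 39945
F = 666 (F = -2740 + 3406 = 666)
F + L = 666 + 39945 = 40611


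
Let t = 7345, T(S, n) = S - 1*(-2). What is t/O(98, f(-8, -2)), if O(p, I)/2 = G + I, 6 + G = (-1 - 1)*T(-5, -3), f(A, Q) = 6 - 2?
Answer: 7345/8 ≈ 918.13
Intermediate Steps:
T(S, n) = 2 + S (T(S, n) = S + 2 = 2 + S)
f(A, Q) = 4
G = 0 (G = -6 + (-1 - 1)*(2 - 5) = -6 - 2*(-3) = -6 + 6 = 0)
O(p, I) = 2*I (O(p, I) = 2*(0 + I) = 2*I)
t/O(98, f(-8, -2)) = 7345/((2*4)) = 7345/8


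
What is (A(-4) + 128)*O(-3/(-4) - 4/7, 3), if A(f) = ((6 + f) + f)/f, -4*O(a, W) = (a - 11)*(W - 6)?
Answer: -233613/224 ≈ -1042.9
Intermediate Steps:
O(a, W) = -(-11 + a)*(-6 + W)/4 (O(a, W) = -(a - 11)*(W - 6)/4 = -(-11 + a)*(-6 + W)/4)
A(f) = (6 + 2*f)/f
(A(-4) + 128)*O(-3/(-4) - 4/7, 3) = ((2 + 6/(-4)) + 128)*(-33/2 + 3*(-3/(-4) - 4/7)/2 + (11/4)*3 - ¼*3*(-3/(-4) - 4/7)) = ((2 + 6*(-¼)) + 128)*(-33/2 + 3*(-3*(-¼) - 4*⅐)/2 + 33/4 - ¼*3*(-3*(-¼) - 4*⅐)) = ((2 - 3/2) + 128)*(-33/2 + 3*(¾ - 4/7)/2 + 33/4 - ¼*3*(¾ - 4/7)) = (½ + 128)*(-33/2 + (3/2)*(5/28) + 33/4 - ¼*3*5/28) = 257*(-33/2 + 15/56 + 33/4 - 15/112)/2 = (257/2)*(-909/112) = -233613/224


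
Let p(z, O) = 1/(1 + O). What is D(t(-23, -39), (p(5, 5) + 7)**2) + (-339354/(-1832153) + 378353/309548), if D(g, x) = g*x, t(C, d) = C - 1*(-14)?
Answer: -130680946515069/283569648422 ≈ -460.84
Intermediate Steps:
t(C, d) = 14 + C (t(C, d) = C + 14 = 14 + C)
D(t(-23, -39), (p(5, 5) + 7)**2) + (-339354/(-1832153) + 378353/309548) = (14 - 23)*(1/(1 + 5) + 7)**2 + (-339354/(-1832153) + 378353/309548) = -9*(1/6 + 7)**2 + (-339354*(-1/1832153) + 378353*(1/309548)) = -9*(1/6 + 7)**2 + (339354/1832153 + 378353/309548) = -9*(43/6)**2 + 798246936001/567139296844 = -9*1849/36 + 798246936001/567139296844 = -1849/4 + 798246936001/567139296844 = -130680946515069/283569648422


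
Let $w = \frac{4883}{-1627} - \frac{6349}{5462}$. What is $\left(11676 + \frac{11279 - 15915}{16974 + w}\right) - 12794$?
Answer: $- \frac{168641639965090}{150805403707} \approx -1118.3$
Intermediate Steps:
$w = - \frac{37000769}{8886674}$ ($w = 4883 \left(- \frac{1}{1627}\right) - \frac{6349}{5462} = - \frac{4883}{1627} - \frac{6349}{5462} = - \frac{37000769}{8886674} \approx -4.1636$)
$\left(11676 + \frac{11279 - 15915}{16974 + w}\right) - 12794 = \left(11676 + \frac{11279 - 15915}{16974 - \frac{37000769}{8886674}}\right) - 12794 = \left(11676 - \frac{4636}{\frac{150805403707}{8886674}}\right) - 12794 = \left(11676 - \frac{41198620664}{150805403707}\right) - 12794 = \frac{1760762695062268}{150805403707} - 12794 = - \frac{168641639965090}{150805403707}$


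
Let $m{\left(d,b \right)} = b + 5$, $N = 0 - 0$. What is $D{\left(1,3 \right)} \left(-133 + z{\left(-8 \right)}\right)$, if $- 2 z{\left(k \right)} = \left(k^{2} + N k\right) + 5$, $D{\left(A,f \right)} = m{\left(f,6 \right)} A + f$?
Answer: $-2345$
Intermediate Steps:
$N = 0$ ($N = 0 + 0 = 0$)
$m{\left(d,b \right)} = 5 + b$
$D{\left(A,f \right)} = f + 11 A$ ($D{\left(A,f \right)} = \left(5 + 6\right) A + f = 11 A + f = f + 11 A$)
$z{\left(k \right)} = - \frac{5}{2} - \frac{k^{2}}{2}$ ($z{\left(k \right)} = - \frac{\left(k^{2} + 0 k\right) + 5}{2} = - \frac{\left(k^{2} + 0\right) + 5}{2} = - \frac{k^{2} + 5}{2} = - \frac{5 + k^{2}}{2} = - \frac{5}{2} - \frac{k^{2}}{2}$)
$D{\left(1,3 \right)} \left(-133 + z{\left(-8 \right)}\right) = \left(3 + 11 \cdot 1\right) \left(-133 - \left(\frac{5}{2} + \frac{\left(-8\right)^{2}}{2}\right)\right) = \left(3 + 11\right) \left(-133 - \frac{69}{2}\right) = 14 \left(-133 - \frac{69}{2}\right) = 14 \left(- \frac{335}{2}\right) = -2345$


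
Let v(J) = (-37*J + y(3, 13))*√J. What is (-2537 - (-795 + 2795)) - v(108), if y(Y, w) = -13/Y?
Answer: -4537 + 24002*√3 ≈ 37036.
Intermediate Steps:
v(J) = √J*(-13/3 - 37*J) (v(J) = (-37*J - 13/3)*√J = (-13/3 - 37*J)*√J = √J*(-13/3 - 37*J))
(-2537 - (-795 + 2795)) - v(108) = (-2537 - (-795 + 2795)) - √108*(-13 - 111*108)/3 = (-2537 - 1*2000) - 6*√3*(-13 - 11988)/3 = (-2537 - 2000) - 6*√3*(-12001)/3 = -4537 - (-24002)*√3 = -4537 + 24002*√3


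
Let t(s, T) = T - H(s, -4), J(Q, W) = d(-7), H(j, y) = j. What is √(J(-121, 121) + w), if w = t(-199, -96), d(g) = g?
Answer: 4*√6 ≈ 9.7980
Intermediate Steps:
J(Q, W) = -7
t(s, T) = T - s
w = 103 (w = -96 - 1*(-199) = -96 + 199 = 103)
√(J(-121, 121) + w) = √(-7 + 103) = √96 = 4*√6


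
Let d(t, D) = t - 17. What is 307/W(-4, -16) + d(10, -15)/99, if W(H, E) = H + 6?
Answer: 30379/198 ≈ 153.43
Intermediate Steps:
W(H, E) = 6 + H
d(t, D) = -17 + t
307/W(-4, -16) + d(10, -15)/99 = 307/(6 - 4) + (-17 + 10)/99 = 307/2 - 7*1/99 = 307*(½) - 7/99 = 307/2 - 7/99 = 30379/198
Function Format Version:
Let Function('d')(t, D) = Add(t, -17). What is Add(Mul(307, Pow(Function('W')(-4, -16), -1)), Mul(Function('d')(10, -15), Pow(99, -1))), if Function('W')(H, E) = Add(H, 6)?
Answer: Rational(30379, 198) ≈ 153.43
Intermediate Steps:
Function('W')(H, E) = Add(6, H)
Function('d')(t, D) = Add(-17, t)
Add(Mul(307, Pow(Function('W')(-4, -16), -1)), Mul(Function('d')(10, -15), Pow(99, -1))) = Add(Mul(307, Pow(Add(6, -4), -1)), Mul(Add(-17, 10), Pow(99, -1))) = Add(Mul(307, Pow(2, -1)), Mul(-7, Rational(1, 99))) = Add(Mul(307, Rational(1, 2)), Rational(-7, 99)) = Add(Rational(307, 2), Rational(-7, 99)) = Rational(30379, 198)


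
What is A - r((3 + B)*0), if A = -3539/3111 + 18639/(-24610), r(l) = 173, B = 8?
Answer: -13390256549/76561710 ≈ -174.90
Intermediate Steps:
A = -145080719/76561710 (A = -3539*1/3111 + 18639*(-1/24610) = -3539/3111 - 18639/24610 = -145080719/76561710 ≈ -1.8950)
A - r((3 + B)*0) = -145080719/76561710 - 1*173 = -145080719/76561710 - 173 = -13390256549/76561710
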